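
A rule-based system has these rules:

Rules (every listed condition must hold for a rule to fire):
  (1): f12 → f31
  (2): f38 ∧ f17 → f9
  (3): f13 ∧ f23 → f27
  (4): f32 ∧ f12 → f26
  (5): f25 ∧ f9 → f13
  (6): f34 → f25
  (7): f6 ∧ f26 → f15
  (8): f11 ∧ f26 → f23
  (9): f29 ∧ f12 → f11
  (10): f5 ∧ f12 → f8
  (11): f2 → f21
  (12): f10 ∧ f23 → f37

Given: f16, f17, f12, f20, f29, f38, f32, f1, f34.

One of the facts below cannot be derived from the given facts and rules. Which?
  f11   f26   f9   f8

[1] (1) [f12 → f31]; (2) [f38 ∧ f17 → f9]; (4) [f32 ∧ f12 → f26]; (6) [f34 → f25]; (9) [f29 ∧ f12 → f11]. ⇒ new: f31, f9, f26, f25, f11.
[2] (5) [f25 ∧ f9 → f13]; (8) [f11 ∧ f26 → f23]. ⇒ new: f13, f23.
[3] (3) [f13 ∧ f23 → f27]. ⇒ new: f27.
Derived: f26 (round 1), f11 (round 1), f9 (round 1). f8 never appears in any round.

f8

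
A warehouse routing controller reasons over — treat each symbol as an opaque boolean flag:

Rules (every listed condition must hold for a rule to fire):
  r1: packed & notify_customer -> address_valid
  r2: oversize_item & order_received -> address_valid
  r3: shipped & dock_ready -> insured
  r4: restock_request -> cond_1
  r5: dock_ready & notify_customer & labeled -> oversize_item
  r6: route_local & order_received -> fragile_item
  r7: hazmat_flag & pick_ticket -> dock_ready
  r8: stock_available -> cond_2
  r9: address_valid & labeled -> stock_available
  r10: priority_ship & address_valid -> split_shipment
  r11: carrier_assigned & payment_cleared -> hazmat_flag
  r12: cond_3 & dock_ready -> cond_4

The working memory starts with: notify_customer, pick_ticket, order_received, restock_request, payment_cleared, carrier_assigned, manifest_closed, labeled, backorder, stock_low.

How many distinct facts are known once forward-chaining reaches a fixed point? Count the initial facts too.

17

Round 1 — r4, r11, derive cond_1, hazmat_flag.
Round 2 — r7, derive dock_ready.
Round 3 — r5, derive oversize_item.
Round 4 — r2, derive address_valid.
Round 5 — r9, derive stock_available.
Round 6 — r8, derive cond_2.
Closure: {address_valid, backorder, carrier_assigned, cond_1, cond_2, dock_ready, hazmat_flag, labeled, manifest_closed, notify_customer, order_received, oversize_item, payment_cleared, pick_ticket, restock_request, stock_available, stock_low} — 17 facts.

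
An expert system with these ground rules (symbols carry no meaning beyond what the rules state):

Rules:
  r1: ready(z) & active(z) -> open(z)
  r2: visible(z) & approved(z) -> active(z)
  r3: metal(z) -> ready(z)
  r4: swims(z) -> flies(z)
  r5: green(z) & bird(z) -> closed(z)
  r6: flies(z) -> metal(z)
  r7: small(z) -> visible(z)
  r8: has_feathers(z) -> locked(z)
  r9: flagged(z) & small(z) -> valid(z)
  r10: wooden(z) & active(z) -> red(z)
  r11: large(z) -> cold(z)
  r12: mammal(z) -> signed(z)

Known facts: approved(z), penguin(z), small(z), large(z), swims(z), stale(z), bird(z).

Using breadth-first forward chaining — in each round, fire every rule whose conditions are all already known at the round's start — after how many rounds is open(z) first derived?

[1] r4 [swims(z) -> flies(z)]; r7 [small(z) -> visible(z)]; r11 [large(z) -> cold(z)]. ⇒ new: flies(z), visible(z), cold(z).
[2] r2 [visible(z) & approved(z) -> active(z)]; r6 [flies(z) -> metal(z)]. ⇒ new: active(z), metal(z).
[3] r3 [metal(z) -> ready(z)]. ⇒ new: ready(z).
[4] r1 [ready(z) & active(z) -> open(z)]. ⇒ new: open(z).
open(z) first appears in round 4.

4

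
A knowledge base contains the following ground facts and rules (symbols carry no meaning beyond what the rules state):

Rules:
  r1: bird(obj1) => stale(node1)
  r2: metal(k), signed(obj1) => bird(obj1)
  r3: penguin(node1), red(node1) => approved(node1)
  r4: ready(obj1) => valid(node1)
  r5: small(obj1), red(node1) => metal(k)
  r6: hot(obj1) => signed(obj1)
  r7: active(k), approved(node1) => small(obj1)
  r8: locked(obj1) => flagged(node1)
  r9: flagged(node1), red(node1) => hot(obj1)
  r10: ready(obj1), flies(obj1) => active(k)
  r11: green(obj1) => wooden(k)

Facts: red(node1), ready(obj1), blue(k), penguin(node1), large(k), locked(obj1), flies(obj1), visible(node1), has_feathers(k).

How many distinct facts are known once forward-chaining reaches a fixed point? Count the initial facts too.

[1] r3 [penguin(node1), red(node1) => approved(node1)]; r4 [ready(obj1) => valid(node1)]; r8 [locked(obj1) => flagged(node1)]; r10 [ready(obj1), flies(obj1) => active(k)]. ⇒ new: approved(node1), valid(node1), flagged(node1), active(k).
[2] r7 [active(k), approved(node1) => small(obj1)]; r9 [flagged(node1), red(node1) => hot(obj1)]. ⇒ new: small(obj1), hot(obj1).
[3] r5 [small(obj1), red(node1) => metal(k)]; r6 [hot(obj1) => signed(obj1)]. ⇒ new: metal(k), signed(obj1).
[4] r2 [metal(k), signed(obj1) => bird(obj1)]. ⇒ new: bird(obj1).
[5] r1 [bird(obj1) => stale(node1)]. ⇒ new: stale(node1).
Closure: {active(k), approved(node1), bird(obj1), blue(k), flagged(node1), flies(obj1), has_feathers(k), hot(obj1), large(k), locked(obj1), metal(k), penguin(node1), ready(obj1), red(node1), signed(obj1), small(obj1), stale(node1), valid(node1), visible(node1)} — 19 facts.

19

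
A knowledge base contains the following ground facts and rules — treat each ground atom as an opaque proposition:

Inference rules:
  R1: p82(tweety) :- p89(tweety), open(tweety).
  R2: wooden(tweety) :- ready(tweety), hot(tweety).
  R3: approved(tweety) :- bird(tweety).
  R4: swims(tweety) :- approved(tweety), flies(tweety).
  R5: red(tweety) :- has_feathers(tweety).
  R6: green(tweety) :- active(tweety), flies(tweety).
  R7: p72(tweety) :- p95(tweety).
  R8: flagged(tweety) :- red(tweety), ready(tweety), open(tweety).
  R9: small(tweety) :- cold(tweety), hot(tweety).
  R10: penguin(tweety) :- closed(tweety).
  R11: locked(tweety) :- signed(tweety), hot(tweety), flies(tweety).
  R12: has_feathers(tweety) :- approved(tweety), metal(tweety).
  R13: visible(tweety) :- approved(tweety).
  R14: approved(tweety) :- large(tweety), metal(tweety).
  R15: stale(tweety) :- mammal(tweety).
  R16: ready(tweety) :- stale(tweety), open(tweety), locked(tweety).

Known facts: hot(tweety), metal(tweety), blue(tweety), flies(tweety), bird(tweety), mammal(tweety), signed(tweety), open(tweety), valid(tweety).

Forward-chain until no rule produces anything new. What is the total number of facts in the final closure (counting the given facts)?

[1] R3 [approved(tweety) :- bird(tweety).]; R11 [locked(tweety) :- signed(tweety), hot(tweety), flies(tweety).]; R15 [stale(tweety) :- mammal(tweety).]. ⇒ new: approved(tweety), locked(tweety), stale(tweety).
[2] R4 [swims(tweety) :- approved(tweety), flies(tweety).]; R12 [has_feathers(tweety) :- approved(tweety), metal(tweety).]; R13 [visible(tweety) :- approved(tweety).]; R16 [ready(tweety) :- stale(tweety), open(tweety), locked(tweety).]. ⇒ new: swims(tweety), has_feathers(tweety), visible(tweety), ready(tweety).
[3] R2 [wooden(tweety) :- ready(tweety), hot(tweety).]; R5 [red(tweety) :- has_feathers(tweety).]. ⇒ new: wooden(tweety), red(tweety).
[4] R8 [flagged(tweety) :- red(tweety), ready(tweety), open(tweety).]. ⇒ new: flagged(tweety).
Closure: {approved(tweety), bird(tweety), blue(tweety), flagged(tweety), flies(tweety), has_feathers(tweety), hot(tweety), locked(tweety), mammal(tweety), metal(tweety), open(tweety), ready(tweety), red(tweety), signed(tweety), stale(tweety), swims(tweety), valid(tweety), visible(tweety), wooden(tweety)} — 19 facts.

19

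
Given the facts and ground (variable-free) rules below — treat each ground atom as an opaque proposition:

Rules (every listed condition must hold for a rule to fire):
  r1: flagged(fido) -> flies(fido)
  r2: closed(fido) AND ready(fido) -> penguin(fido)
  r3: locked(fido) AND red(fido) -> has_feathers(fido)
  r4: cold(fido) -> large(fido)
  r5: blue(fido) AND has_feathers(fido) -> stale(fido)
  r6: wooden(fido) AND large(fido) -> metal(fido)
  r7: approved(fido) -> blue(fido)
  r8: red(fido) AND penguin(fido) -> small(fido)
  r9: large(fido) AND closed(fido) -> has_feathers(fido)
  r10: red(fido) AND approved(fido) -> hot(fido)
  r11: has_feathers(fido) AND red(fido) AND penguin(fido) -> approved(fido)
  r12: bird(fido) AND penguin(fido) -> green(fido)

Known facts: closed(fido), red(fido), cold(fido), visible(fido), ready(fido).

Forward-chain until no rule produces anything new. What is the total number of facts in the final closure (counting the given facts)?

13

Round 1: r2 [closed(fido) AND ready(fido) -> penguin(fido)]; r4 [cold(fido) -> large(fido)]. Adds penguin(fido), large(fido).
Round 2: r8 [red(fido) AND penguin(fido) -> small(fido)]; r9 [large(fido) AND closed(fido) -> has_feathers(fido)]. Adds small(fido), has_feathers(fido).
Round 3: r11 [has_feathers(fido) AND red(fido) AND penguin(fido) -> approved(fido)]. Adds approved(fido).
Round 4: r7 [approved(fido) -> blue(fido)]; r10 [red(fido) AND approved(fido) -> hot(fido)]. Adds blue(fido), hot(fido).
Round 5: r5 [blue(fido) AND has_feathers(fido) -> stale(fido)]. Adds stale(fido).
Closure: {approved(fido), blue(fido), closed(fido), cold(fido), has_feathers(fido), hot(fido), large(fido), penguin(fido), ready(fido), red(fido), small(fido), stale(fido), visible(fido)} — 13 facts.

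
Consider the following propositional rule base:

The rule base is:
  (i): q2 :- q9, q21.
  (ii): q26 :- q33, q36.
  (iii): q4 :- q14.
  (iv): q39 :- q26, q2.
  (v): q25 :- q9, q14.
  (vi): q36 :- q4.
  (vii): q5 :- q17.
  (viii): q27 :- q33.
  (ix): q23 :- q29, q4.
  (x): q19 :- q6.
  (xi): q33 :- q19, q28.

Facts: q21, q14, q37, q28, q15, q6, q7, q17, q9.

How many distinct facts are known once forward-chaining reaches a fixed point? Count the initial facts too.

19

Round 1: (i) [q2 :- q9, q21.]; (iii) [q4 :- q14.]; (v) [q25 :- q9, q14.]; (vii) [q5 :- q17.]; (x) [q19 :- q6.]. Adds q2, q4, q25, q5, q19.
Round 2: (vi) [q36 :- q4.]; (xi) [q33 :- q19, q28.]. Adds q36, q33.
Round 3: (ii) [q26 :- q33, q36.]; (viii) [q27 :- q33.]. Adds q26, q27.
Round 4: (iv) [q39 :- q26, q2.]. Adds q39.
Closure: {q14, q15, q17, q19, q2, q21, q25, q26, q27, q28, q33, q36, q37, q39, q4, q5, q6, q7, q9} — 19 facts.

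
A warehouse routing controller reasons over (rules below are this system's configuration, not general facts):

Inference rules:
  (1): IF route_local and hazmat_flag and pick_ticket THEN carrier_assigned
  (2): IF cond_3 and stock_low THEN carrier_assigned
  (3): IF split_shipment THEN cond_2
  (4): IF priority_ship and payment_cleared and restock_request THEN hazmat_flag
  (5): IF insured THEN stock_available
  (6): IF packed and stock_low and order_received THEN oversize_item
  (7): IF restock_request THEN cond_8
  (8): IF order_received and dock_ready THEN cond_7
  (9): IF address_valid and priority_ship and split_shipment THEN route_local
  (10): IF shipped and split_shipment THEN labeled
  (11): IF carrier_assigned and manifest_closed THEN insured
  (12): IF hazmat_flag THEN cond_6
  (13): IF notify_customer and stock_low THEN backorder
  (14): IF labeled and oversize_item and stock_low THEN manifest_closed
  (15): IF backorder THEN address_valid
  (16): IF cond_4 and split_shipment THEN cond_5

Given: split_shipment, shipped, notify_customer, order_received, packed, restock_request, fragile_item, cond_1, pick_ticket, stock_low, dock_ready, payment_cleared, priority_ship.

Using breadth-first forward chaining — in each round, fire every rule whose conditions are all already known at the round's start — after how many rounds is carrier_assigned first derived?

4

Round 1: (3) [IF split_shipment THEN cond_2]; (4) [IF priority_ship and payment_cleared and restock_request THEN hazmat_flag]; (6) [IF packed and stock_low and order_received THEN oversize_item]; (7) [IF restock_request THEN cond_8]; (8) [IF order_received and dock_ready THEN cond_7]; (10) [IF shipped and split_shipment THEN labeled]; (13) [IF notify_customer and stock_low THEN backorder]. New: cond_2, hazmat_flag, oversize_item, cond_8, cond_7, labeled, backorder.
Round 2: (12) [IF hazmat_flag THEN cond_6]; (14) [IF labeled and oversize_item and stock_low THEN manifest_closed]; (15) [IF backorder THEN address_valid]. New: cond_6, manifest_closed, address_valid.
Round 3: (9) [IF address_valid and priority_ship and split_shipment THEN route_local]. New: route_local.
Round 4: (1) [IF route_local and hazmat_flag and pick_ticket THEN carrier_assigned]. New: carrier_assigned.
carrier_assigned first appears in round 4.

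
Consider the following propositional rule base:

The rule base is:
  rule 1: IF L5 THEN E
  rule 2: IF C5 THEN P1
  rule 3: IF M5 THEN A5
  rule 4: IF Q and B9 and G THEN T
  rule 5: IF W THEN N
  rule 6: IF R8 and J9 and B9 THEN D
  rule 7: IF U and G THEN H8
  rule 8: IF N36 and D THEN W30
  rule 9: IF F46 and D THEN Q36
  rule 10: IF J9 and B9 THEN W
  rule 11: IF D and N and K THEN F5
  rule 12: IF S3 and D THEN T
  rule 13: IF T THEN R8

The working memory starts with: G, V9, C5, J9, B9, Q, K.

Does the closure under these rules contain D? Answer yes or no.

[1] rule 2 [IF C5 THEN P1]; rule 4 [IF Q and B9 and G THEN T]; rule 10 [IF J9 and B9 THEN W]. ⇒ new: P1, T, W.
[2] rule 5 [IF W THEN N]; rule 13 [IF T THEN R8]. ⇒ new: N, R8.
[3] rule 6 [IF R8 and J9 and B9 THEN D]. ⇒ new: D.
[4] rule 11 [IF D and N and K THEN F5]. ⇒ new: F5.
D appears in round 3, so it is derivable.

yes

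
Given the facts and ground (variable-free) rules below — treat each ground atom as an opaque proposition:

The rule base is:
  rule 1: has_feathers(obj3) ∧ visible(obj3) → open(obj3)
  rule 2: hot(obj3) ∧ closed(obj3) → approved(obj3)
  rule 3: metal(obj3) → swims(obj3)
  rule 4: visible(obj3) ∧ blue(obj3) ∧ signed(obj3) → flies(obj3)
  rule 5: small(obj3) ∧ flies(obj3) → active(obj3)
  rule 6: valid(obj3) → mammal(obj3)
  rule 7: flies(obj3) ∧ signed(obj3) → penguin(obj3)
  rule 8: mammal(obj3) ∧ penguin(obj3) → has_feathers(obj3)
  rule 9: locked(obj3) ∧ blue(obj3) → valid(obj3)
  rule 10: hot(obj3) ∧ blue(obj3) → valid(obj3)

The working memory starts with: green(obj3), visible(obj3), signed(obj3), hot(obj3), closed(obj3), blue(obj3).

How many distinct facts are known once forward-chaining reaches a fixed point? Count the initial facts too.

13

Round 1 — rule 2, rule 4, rule 10, derive approved(obj3), flies(obj3), valid(obj3).
Round 2 — rule 6, rule 7, derive mammal(obj3), penguin(obj3).
Round 3 — rule 8, derive has_feathers(obj3).
Round 4 — rule 1, derive open(obj3).
Closure: {approved(obj3), blue(obj3), closed(obj3), flies(obj3), green(obj3), has_feathers(obj3), hot(obj3), mammal(obj3), open(obj3), penguin(obj3), signed(obj3), valid(obj3), visible(obj3)} — 13 facts.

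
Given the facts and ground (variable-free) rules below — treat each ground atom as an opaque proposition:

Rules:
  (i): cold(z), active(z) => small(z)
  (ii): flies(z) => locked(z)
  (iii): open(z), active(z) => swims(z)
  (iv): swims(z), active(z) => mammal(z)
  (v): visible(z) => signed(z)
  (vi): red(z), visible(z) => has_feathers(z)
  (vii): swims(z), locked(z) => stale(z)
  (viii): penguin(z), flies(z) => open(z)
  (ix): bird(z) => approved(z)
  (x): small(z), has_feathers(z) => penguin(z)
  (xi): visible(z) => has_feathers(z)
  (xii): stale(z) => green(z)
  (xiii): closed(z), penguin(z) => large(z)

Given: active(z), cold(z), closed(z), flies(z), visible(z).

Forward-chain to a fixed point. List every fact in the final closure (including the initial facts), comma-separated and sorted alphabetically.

active(z), closed(z), cold(z), flies(z), green(z), has_feathers(z), large(z), locked(z), mammal(z), open(z), penguin(z), signed(z), small(z), stale(z), swims(z), visible(z)

Round 1 — (i), (ii), (v), (xi), derive small(z), locked(z), signed(z), has_feathers(z).
Round 2 — (x), derive penguin(z).
Round 3 — (viii), (xiii), derive open(z), large(z).
Round 4 — (iii), derive swims(z).
Round 5 — (iv), (vii), derive mammal(z), stale(z).
Round 6 — (xii), derive green(z).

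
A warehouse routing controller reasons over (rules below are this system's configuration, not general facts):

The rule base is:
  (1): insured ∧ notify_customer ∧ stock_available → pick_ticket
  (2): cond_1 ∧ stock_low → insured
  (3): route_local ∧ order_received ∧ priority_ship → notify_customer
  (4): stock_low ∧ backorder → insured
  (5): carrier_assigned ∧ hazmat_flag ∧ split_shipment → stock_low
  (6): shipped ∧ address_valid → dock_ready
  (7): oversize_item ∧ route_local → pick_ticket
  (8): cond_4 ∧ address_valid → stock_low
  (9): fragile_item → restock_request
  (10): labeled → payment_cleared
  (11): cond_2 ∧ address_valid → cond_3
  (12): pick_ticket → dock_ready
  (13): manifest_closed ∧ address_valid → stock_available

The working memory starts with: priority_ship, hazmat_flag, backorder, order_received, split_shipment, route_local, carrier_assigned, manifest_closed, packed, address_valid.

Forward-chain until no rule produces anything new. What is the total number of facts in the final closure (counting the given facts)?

[1] (3) [route_local ∧ order_received ∧ priority_ship → notify_customer]; (5) [carrier_assigned ∧ hazmat_flag ∧ split_shipment → stock_low]; (13) [manifest_closed ∧ address_valid → stock_available]. ⇒ new: notify_customer, stock_low, stock_available.
[2] (4) [stock_low ∧ backorder → insured]. ⇒ new: insured.
[3] (1) [insured ∧ notify_customer ∧ stock_available → pick_ticket]. ⇒ new: pick_ticket.
[4] (12) [pick_ticket → dock_ready]. ⇒ new: dock_ready.
Closure: {address_valid, backorder, carrier_assigned, dock_ready, hazmat_flag, insured, manifest_closed, notify_customer, order_received, packed, pick_ticket, priority_ship, route_local, split_shipment, stock_available, stock_low} — 16 facts.

16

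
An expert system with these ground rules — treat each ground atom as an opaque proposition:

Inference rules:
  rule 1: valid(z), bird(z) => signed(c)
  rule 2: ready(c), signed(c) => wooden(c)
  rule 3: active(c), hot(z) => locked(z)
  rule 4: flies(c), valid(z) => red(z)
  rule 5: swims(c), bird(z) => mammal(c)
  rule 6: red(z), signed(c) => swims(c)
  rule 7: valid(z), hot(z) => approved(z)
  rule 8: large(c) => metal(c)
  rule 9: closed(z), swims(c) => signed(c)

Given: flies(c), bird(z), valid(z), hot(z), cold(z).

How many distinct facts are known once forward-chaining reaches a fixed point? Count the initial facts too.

10

Round 1 fires rule 1, rule 4, rule 7, giving signed(c), red(z), approved(z).
Round 2 fires rule 6, giving swims(c).
Round 3 fires rule 5, giving mammal(c).
Closure: {approved(z), bird(z), cold(z), flies(c), hot(z), mammal(c), red(z), signed(c), swims(c), valid(z)} — 10 facts.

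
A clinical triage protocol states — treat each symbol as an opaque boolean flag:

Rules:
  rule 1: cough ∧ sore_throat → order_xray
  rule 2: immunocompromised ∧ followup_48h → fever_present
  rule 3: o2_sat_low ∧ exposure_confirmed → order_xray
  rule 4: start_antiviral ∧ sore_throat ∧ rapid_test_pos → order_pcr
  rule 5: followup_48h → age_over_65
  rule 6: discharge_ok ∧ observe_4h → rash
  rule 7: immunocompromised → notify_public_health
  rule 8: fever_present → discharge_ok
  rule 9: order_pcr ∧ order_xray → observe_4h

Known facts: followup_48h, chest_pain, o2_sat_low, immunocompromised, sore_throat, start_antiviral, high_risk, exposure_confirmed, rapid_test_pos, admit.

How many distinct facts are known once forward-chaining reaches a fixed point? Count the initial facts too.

18

Round 1 fires rule 2, rule 3, rule 4, rule 5, rule 7, giving fever_present, order_xray, order_pcr, age_over_65, notify_public_health.
Round 2 fires rule 8, rule 9, giving discharge_ok, observe_4h.
Round 3 fires rule 6, giving rash.
Closure: {admit, age_over_65, chest_pain, discharge_ok, exposure_confirmed, fever_present, followup_48h, high_risk, immunocompromised, notify_public_health, o2_sat_low, observe_4h, order_pcr, order_xray, rapid_test_pos, rash, sore_throat, start_antiviral} — 18 facts.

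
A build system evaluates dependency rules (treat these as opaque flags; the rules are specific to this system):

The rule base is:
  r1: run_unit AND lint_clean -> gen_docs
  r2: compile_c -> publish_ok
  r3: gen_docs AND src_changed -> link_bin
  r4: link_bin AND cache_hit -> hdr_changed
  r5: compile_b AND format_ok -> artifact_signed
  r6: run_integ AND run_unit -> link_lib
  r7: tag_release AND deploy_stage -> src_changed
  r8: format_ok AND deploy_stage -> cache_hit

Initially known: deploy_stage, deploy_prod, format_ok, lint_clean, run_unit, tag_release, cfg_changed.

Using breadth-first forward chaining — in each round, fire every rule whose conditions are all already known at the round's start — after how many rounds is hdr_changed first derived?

3

Round 1: r1 [run_unit AND lint_clean -> gen_docs]; r7 [tag_release AND deploy_stage -> src_changed]; r8 [format_ok AND deploy_stage -> cache_hit]. New: gen_docs, src_changed, cache_hit.
Round 2: r3 [gen_docs AND src_changed -> link_bin]. New: link_bin.
Round 3: r4 [link_bin AND cache_hit -> hdr_changed]. New: hdr_changed.
hdr_changed first appears in round 3.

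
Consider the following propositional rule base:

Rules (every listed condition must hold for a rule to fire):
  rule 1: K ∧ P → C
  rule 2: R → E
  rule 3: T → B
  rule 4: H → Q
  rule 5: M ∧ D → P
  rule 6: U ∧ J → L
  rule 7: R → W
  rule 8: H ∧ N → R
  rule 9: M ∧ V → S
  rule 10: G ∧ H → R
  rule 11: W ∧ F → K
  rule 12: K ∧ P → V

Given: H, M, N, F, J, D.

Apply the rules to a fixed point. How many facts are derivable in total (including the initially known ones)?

15

Round 1: rule 4 [H → Q]; rule 5 [M ∧ D → P]; rule 8 [H ∧ N → R]. Adds Q, P, R.
Round 2: rule 2 [R → E]; rule 7 [R → W]. Adds E, W.
Round 3: rule 11 [W ∧ F → K]. Adds K.
Round 4: rule 1 [K ∧ P → C]; rule 12 [K ∧ P → V]. Adds C, V.
Round 5: rule 9 [M ∧ V → S]. Adds S.
Closure: {C, D, E, F, H, J, K, M, N, P, Q, R, S, V, W} — 15 facts.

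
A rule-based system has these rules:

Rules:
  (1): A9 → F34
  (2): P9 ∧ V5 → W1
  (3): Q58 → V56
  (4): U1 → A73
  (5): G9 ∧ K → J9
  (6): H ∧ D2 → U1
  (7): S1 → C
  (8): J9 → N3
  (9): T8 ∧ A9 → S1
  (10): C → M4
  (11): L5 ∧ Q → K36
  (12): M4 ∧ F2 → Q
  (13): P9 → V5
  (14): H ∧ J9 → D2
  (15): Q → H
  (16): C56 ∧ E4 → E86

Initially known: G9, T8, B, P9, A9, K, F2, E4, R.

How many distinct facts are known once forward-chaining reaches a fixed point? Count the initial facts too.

Round 1: (1) [A9 → F34]; (5) [G9 ∧ K → J9]; (9) [T8 ∧ A9 → S1]; (13) [P9 → V5]. New: F34, J9, S1, V5.
Round 2: (2) [P9 ∧ V5 → W1]; (7) [S1 → C]; (8) [J9 → N3]. New: W1, C, N3.
Round 3: (10) [C → M4]. New: M4.
Round 4: (12) [M4 ∧ F2 → Q]. New: Q.
Round 5: (15) [Q → H]. New: H.
Round 6: (14) [H ∧ J9 → D2]. New: D2.
Round 7: (6) [H ∧ D2 → U1]. New: U1.
Round 8: (4) [U1 → A73]. New: A73.
Closure: {A73, A9, B, C, D2, E4, F2, F34, G9, H, J9, K, M4, N3, P9, Q, R, S1, T8, U1, V5, W1} — 22 facts.

22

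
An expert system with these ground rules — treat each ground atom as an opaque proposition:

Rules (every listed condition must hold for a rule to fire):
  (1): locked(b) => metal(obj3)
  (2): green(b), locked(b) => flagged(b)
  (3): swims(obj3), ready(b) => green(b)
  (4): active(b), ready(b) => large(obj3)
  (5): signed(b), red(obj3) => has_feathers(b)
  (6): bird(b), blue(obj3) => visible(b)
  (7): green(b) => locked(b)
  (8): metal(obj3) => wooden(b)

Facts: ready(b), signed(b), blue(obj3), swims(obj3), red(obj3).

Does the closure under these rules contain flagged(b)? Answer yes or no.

yes

Round 1 — (3), (5), derive green(b), has_feathers(b).
Round 2 — (7), derive locked(b).
Round 3 — (1), (2), derive metal(obj3), flagged(b).
Round 4 — (8), derive wooden(b).
flagged(b) appears in round 3, so it is derivable.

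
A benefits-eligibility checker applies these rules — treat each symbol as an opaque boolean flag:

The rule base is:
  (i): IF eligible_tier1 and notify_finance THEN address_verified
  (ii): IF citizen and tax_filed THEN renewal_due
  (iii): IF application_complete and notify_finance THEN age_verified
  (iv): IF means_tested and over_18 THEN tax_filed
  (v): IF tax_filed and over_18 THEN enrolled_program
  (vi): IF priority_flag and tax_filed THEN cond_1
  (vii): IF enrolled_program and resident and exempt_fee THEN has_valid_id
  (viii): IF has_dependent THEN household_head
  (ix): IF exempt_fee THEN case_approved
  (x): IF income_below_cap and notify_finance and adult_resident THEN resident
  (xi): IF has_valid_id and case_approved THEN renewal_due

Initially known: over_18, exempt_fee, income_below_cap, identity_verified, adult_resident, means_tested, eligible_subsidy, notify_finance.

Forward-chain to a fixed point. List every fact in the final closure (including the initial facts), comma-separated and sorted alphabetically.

adult_resident, case_approved, eligible_subsidy, enrolled_program, exempt_fee, has_valid_id, identity_verified, income_below_cap, means_tested, notify_finance, over_18, renewal_due, resident, tax_filed

Round 1 — (iv), (ix), (x), derive tax_filed, case_approved, resident.
Round 2 — (v), derive enrolled_program.
Round 3 — (vii), derive has_valid_id.
Round 4 — (xi), derive renewal_due.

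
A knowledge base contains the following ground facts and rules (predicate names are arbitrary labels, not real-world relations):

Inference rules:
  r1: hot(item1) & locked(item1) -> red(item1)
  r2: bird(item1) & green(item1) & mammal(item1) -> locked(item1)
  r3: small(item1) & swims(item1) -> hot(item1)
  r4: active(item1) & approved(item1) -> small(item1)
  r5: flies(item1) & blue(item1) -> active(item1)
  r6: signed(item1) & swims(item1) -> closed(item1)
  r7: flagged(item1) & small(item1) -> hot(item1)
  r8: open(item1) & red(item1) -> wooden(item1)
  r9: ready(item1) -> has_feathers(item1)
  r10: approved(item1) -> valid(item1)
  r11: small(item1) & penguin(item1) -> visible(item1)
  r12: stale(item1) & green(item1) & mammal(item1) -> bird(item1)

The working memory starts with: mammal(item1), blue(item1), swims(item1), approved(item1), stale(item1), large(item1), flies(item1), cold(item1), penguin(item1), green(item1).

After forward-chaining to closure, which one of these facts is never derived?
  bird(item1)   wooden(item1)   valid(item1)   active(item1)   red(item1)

wooden(item1)

Round 1 — r5, r10, r12, derive active(item1), valid(item1), bird(item1).
Round 2 — r2, r4, derive locked(item1), small(item1).
Round 3 — r3, r11, derive hot(item1), visible(item1).
Round 4 — r1, derive red(item1).
Derived: red(item1) (round 4), bird(item1) (round 1), active(item1) (round 1), valid(item1) (round 1). wooden(item1) never appears in any round.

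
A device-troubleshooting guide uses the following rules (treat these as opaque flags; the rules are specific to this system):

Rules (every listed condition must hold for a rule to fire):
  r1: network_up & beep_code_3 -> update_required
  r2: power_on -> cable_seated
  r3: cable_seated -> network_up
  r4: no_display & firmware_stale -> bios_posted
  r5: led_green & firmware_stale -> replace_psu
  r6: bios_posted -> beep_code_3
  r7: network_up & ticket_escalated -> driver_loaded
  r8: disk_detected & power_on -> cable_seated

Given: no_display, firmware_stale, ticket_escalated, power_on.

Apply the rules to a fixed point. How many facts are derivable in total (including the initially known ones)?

10

Round 1 fires r2, r4, giving cable_seated, bios_posted.
Round 2 fires r3, r6, giving network_up, beep_code_3.
Round 3 fires r1, r7, giving update_required, driver_loaded.
Closure: {beep_code_3, bios_posted, cable_seated, driver_loaded, firmware_stale, network_up, no_display, power_on, ticket_escalated, update_required} — 10 facts.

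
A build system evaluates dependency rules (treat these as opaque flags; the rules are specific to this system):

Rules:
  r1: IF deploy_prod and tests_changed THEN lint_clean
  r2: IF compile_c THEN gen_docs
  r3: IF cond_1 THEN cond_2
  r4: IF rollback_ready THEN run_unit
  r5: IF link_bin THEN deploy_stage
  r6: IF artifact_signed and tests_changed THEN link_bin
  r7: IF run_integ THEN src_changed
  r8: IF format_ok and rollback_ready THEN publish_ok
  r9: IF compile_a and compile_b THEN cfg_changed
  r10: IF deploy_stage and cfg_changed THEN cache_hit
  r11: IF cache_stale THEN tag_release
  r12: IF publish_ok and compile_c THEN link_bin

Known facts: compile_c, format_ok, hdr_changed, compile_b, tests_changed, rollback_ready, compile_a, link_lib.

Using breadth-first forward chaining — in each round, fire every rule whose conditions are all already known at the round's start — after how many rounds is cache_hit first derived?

4

Round 1 — r2, r4, r8, r9, derive gen_docs, run_unit, publish_ok, cfg_changed.
Round 2 — r12, derive link_bin.
Round 3 — r5, derive deploy_stage.
Round 4 — r10, derive cache_hit.
cache_hit first appears in round 4.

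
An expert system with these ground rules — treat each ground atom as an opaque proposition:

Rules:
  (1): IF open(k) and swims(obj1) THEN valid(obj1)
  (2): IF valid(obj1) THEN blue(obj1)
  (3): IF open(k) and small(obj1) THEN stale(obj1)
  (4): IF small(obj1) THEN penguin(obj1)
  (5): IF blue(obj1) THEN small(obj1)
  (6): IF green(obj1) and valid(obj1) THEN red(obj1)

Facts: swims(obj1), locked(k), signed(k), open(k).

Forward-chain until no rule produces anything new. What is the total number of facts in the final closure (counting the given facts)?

Round 1 — (1), derive valid(obj1).
Round 2 — (2), derive blue(obj1).
Round 3 — (5), derive small(obj1).
Round 4 — (3), (4), derive stale(obj1), penguin(obj1).
Closure: {blue(obj1), locked(k), open(k), penguin(obj1), signed(k), small(obj1), stale(obj1), swims(obj1), valid(obj1)} — 9 facts.

9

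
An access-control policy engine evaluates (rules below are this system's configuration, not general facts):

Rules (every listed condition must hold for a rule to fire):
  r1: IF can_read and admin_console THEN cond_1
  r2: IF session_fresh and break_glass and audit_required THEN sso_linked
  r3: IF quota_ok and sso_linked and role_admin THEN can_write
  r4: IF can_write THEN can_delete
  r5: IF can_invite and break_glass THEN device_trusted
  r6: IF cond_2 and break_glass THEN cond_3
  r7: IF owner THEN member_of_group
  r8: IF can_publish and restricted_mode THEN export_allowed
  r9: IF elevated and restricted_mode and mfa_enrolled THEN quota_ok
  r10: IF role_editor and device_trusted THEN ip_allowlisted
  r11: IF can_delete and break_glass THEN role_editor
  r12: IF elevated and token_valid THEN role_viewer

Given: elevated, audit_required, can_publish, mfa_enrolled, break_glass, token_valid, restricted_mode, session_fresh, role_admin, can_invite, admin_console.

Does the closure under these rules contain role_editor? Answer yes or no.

yes

Round 1 — r2, r5, r8, r9, r12, derive sso_linked, device_trusted, export_allowed, quota_ok, role_viewer.
Round 2 — r3, derive can_write.
Round 3 — r4, derive can_delete.
Round 4 — r11, derive role_editor.
Round 5 — r10, derive ip_allowlisted.
role_editor appears in round 4, so it is derivable.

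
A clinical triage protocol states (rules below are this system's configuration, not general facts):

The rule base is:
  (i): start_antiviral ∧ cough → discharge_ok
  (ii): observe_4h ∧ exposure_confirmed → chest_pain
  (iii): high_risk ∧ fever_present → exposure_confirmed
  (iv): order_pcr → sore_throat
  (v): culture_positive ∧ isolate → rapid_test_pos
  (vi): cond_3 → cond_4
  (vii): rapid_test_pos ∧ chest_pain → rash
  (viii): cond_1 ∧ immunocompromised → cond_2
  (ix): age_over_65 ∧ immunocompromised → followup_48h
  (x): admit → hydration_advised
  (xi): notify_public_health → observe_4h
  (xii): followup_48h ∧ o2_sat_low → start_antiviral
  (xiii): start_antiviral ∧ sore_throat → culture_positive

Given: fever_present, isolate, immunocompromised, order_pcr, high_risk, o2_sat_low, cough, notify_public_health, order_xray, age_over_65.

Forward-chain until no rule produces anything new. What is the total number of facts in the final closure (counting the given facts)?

Round 1: (iii) [high_risk ∧ fever_present → exposure_confirmed]; (iv) [order_pcr → sore_throat]; (ix) [age_over_65 ∧ immunocompromised → followup_48h]; (xi) [notify_public_health → observe_4h]. New: exposure_confirmed, sore_throat, followup_48h, observe_4h.
Round 2: (ii) [observe_4h ∧ exposure_confirmed → chest_pain]; (xii) [followup_48h ∧ o2_sat_low → start_antiviral]. New: chest_pain, start_antiviral.
Round 3: (i) [start_antiviral ∧ cough → discharge_ok]; (xiii) [start_antiviral ∧ sore_throat → culture_positive]. New: discharge_ok, culture_positive.
Round 4: (v) [culture_positive ∧ isolate → rapid_test_pos]. New: rapid_test_pos.
Round 5: (vii) [rapid_test_pos ∧ chest_pain → rash]. New: rash.
Closure: {age_over_65, chest_pain, cough, culture_positive, discharge_ok, exposure_confirmed, fever_present, followup_48h, high_risk, immunocompromised, isolate, notify_public_health, o2_sat_low, observe_4h, order_pcr, order_xray, rapid_test_pos, rash, sore_throat, start_antiviral} — 20 facts.

20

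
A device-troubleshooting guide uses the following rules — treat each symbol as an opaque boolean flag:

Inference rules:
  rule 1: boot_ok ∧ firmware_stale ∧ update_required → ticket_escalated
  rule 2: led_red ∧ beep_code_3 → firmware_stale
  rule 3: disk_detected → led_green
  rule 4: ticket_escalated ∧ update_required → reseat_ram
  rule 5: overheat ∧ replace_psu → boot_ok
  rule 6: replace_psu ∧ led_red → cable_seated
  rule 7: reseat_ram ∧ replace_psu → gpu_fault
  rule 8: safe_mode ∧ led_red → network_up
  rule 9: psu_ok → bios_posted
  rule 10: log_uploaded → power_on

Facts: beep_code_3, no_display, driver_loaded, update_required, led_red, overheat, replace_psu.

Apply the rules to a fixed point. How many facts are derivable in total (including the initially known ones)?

13

Round 1: rule 2 [led_red ∧ beep_code_3 → firmware_stale]; rule 5 [overheat ∧ replace_psu → boot_ok]; rule 6 [replace_psu ∧ led_red → cable_seated]. Adds firmware_stale, boot_ok, cable_seated.
Round 2: rule 1 [boot_ok ∧ firmware_stale ∧ update_required → ticket_escalated]. Adds ticket_escalated.
Round 3: rule 4 [ticket_escalated ∧ update_required → reseat_ram]. Adds reseat_ram.
Round 4: rule 7 [reseat_ram ∧ replace_psu → gpu_fault]. Adds gpu_fault.
Closure: {beep_code_3, boot_ok, cable_seated, driver_loaded, firmware_stale, gpu_fault, led_red, no_display, overheat, replace_psu, reseat_ram, ticket_escalated, update_required} — 13 facts.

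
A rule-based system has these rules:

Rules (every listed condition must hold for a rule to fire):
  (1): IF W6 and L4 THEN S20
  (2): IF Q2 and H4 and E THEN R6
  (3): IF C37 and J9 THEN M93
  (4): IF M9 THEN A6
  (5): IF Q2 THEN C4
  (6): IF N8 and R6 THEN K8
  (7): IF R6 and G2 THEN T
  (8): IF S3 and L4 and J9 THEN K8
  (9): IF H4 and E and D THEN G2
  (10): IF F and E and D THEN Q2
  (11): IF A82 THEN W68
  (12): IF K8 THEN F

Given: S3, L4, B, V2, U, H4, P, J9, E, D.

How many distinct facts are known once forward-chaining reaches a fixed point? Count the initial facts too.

17

Round 1: (8) [IF S3 and L4 and J9 THEN K8]; (9) [IF H4 and E and D THEN G2]. Adds K8, G2.
Round 2: (12) [IF K8 THEN F]. Adds F.
Round 3: (10) [IF F and E and D THEN Q2]. Adds Q2.
Round 4: (2) [IF Q2 and H4 and E THEN R6]; (5) [IF Q2 THEN C4]. Adds R6, C4.
Round 5: (7) [IF R6 and G2 THEN T]. Adds T.
Closure: {B, C4, D, E, F, G2, H4, J9, K8, L4, P, Q2, R6, S3, T, U, V2} — 17 facts.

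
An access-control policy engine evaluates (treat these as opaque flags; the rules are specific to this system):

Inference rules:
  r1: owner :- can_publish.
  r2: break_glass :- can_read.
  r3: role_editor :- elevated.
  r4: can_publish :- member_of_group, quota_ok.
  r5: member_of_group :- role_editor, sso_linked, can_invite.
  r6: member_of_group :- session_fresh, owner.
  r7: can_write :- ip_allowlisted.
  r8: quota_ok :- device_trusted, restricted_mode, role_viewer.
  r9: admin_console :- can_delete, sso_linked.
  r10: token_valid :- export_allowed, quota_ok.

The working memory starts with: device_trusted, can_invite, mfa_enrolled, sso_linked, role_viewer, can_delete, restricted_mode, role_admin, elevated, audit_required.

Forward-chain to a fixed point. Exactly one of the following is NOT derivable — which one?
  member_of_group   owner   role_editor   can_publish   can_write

Round 1: r3 [role_editor :- elevated.]; r8 [quota_ok :- device_trusted, restricted_mode, role_viewer.]; r9 [admin_console :- can_delete, sso_linked.]. New: role_editor, quota_ok, admin_console.
Round 2: r5 [member_of_group :- role_editor, sso_linked, can_invite.]. New: member_of_group.
Round 3: r4 [can_publish :- member_of_group, quota_ok.]. New: can_publish.
Round 4: r1 [owner :- can_publish.]. New: owner.
Derived: owner (round 4), member_of_group (round 2), role_editor (round 1), can_publish (round 3). can_write never appears in any round.

can_write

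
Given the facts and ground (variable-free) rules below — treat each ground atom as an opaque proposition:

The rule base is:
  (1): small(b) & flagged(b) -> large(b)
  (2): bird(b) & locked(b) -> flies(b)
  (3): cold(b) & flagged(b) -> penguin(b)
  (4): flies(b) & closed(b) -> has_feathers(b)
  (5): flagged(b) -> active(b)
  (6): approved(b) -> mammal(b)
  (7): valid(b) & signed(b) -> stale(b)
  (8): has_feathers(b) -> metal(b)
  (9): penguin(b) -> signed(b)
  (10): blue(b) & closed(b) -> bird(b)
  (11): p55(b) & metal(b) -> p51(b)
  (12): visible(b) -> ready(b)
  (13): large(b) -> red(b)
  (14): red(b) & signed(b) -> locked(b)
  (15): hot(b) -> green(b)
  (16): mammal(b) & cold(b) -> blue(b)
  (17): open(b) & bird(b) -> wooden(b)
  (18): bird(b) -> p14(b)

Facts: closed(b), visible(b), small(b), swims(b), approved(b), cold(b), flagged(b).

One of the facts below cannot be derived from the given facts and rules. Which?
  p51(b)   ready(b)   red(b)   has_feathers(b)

p51(b)

[1] (1) [small(b) & flagged(b) -> large(b)]; (3) [cold(b) & flagged(b) -> penguin(b)]; (5) [flagged(b) -> active(b)]; (6) [approved(b) -> mammal(b)]; (12) [visible(b) -> ready(b)]. ⇒ new: large(b), penguin(b), active(b), mammal(b), ready(b).
[2] (9) [penguin(b) -> signed(b)]; (13) [large(b) -> red(b)]; (16) [mammal(b) & cold(b) -> blue(b)]. ⇒ new: signed(b), red(b), blue(b).
[3] (10) [blue(b) & closed(b) -> bird(b)]; (14) [red(b) & signed(b) -> locked(b)]. ⇒ new: bird(b), locked(b).
[4] (2) [bird(b) & locked(b) -> flies(b)]; (18) [bird(b) -> p14(b)]. ⇒ new: flies(b), p14(b).
[5] (4) [flies(b) & closed(b) -> has_feathers(b)]. ⇒ new: has_feathers(b).
[6] (8) [has_feathers(b) -> metal(b)]. ⇒ new: metal(b).
Derived: ready(b) (round 1), has_feathers(b) (round 5), red(b) (round 2). p51(b) never appears in any round.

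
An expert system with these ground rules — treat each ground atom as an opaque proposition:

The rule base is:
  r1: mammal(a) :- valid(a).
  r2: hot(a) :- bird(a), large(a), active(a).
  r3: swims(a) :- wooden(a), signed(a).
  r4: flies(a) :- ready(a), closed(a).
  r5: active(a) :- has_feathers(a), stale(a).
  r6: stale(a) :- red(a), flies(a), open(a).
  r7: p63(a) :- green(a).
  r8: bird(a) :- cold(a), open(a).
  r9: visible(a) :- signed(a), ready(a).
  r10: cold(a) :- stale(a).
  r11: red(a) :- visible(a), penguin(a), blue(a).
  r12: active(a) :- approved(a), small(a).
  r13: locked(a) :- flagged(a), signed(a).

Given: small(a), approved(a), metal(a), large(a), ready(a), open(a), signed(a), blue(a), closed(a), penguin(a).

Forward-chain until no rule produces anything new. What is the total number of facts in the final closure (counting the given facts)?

Round 1: r4 [flies(a) :- ready(a), closed(a).]; r9 [visible(a) :- signed(a), ready(a).]; r12 [active(a) :- approved(a), small(a).]. Adds flies(a), visible(a), active(a).
Round 2: r11 [red(a) :- visible(a), penguin(a), blue(a).]. Adds red(a).
Round 3: r6 [stale(a) :- red(a), flies(a), open(a).]. Adds stale(a).
Round 4: r10 [cold(a) :- stale(a).]. Adds cold(a).
Round 5: r8 [bird(a) :- cold(a), open(a).]. Adds bird(a).
Round 6: r2 [hot(a) :- bird(a), large(a), active(a).]. Adds hot(a).
Closure: {active(a), approved(a), bird(a), blue(a), closed(a), cold(a), flies(a), hot(a), large(a), metal(a), open(a), penguin(a), ready(a), red(a), signed(a), small(a), stale(a), visible(a)} — 18 facts.

18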